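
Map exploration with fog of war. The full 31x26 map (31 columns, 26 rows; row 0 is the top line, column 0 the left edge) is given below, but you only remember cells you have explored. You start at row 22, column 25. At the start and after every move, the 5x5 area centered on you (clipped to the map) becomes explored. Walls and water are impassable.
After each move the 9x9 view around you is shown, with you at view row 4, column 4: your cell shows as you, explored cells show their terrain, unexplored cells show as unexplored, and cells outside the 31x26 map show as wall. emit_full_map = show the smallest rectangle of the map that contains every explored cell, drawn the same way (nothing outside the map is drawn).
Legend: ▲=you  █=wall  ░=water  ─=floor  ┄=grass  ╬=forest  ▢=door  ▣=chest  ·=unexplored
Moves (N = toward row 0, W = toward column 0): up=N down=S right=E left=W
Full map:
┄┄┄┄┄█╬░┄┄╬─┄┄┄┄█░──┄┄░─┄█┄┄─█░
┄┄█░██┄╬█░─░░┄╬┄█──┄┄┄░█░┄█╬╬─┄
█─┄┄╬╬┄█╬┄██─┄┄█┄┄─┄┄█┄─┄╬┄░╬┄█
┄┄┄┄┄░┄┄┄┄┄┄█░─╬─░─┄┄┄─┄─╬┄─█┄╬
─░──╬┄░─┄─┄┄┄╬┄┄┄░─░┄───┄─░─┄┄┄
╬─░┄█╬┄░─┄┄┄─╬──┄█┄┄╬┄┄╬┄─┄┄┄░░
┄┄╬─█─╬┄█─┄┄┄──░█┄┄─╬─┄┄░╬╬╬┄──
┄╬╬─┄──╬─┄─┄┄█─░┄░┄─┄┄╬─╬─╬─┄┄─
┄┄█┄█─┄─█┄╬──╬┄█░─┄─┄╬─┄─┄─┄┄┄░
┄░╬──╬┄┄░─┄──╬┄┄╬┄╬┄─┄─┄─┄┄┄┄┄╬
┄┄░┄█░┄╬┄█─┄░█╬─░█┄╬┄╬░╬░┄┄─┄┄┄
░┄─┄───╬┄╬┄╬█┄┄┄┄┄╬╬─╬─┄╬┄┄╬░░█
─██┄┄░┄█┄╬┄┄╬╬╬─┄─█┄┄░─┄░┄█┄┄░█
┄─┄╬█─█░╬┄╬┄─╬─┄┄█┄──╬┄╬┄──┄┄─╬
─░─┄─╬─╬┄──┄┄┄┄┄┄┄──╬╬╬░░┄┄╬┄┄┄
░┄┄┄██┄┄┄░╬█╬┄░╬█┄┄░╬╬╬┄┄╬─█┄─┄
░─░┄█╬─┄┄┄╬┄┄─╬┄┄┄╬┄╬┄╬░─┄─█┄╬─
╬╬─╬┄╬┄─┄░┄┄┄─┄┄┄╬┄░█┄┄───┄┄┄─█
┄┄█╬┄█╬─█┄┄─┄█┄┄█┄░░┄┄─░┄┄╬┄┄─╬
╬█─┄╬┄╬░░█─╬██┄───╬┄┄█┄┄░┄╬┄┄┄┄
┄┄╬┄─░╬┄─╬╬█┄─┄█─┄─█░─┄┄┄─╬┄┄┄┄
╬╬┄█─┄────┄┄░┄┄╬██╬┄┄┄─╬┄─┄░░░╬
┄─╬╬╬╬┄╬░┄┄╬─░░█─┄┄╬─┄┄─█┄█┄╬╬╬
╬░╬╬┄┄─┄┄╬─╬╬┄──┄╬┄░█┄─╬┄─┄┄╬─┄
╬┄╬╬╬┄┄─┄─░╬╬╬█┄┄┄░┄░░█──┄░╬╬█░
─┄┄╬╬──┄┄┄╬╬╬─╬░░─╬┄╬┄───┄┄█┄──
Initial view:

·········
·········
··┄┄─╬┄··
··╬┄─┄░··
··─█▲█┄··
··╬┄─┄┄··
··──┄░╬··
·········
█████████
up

·········
·········
··┄░┄╬┄··
··┄┄─╬┄··
··╬┄▲┄░··
··─█┄█┄··
··╬┄─┄┄··
··──┄░╬··
·········

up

·········
·········
··░┄┄╬┄··
··┄░┄╬┄··
··┄┄▲╬┄··
··╬┄─┄░··
··─█┄█┄··
··╬┄─┄┄··
··──┄░╬··

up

·········
·········
··───┄┄··
··░┄┄╬┄··
··┄░▲╬┄··
··┄┄─╬┄··
··╬┄─┄░··
··─█┄█┄··
··╬┄─┄┄··

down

·········
··───┄┄··
··░┄┄╬┄··
··┄░┄╬┄··
··┄┄▲╬┄··
··╬┄─┄░··
··─█┄█┄··
··╬┄─┄┄··
··──┄░╬··

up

·········
·········
··───┄┄··
··░┄┄╬┄··
··┄░▲╬┄··
··┄┄─╬┄··
··╬┄─┄░··
··─█┄█┄··
··╬┄─┄┄··

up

·········
·········
··░─┄─█··
··───┄┄··
··░┄▲╬┄··
··┄░┄╬┄··
··┄┄─╬┄··
··╬┄─┄░··
··─█┄█┄··

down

·········
··░─┄─█··
··───┄┄··
··░┄┄╬┄··
··┄░▲╬┄··
··┄┄─╬┄··
··╬┄─┄░··
··─█┄█┄··
··╬┄─┄┄··

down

··░─┄─█··
··───┄┄··
··░┄┄╬┄··
··┄░┄╬┄··
··┄┄▲╬┄··
··╬┄─┄░··
··─█┄█┄··
··╬┄─┄┄··
··──┄░╬··

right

·░─┄─█···
·───┄┄···
·░┄┄╬┄┄··
·┄░┄╬┄┄··
·┄┄─▲┄┄··
·╬┄─┄░░··
·─█┄█┄╬··
·╬┄─┄┄···
·──┄░╬···

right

░─┄─█···█
───┄┄···█
░┄┄╬┄┄─·█
┄░┄╬┄┄┄·█
┄┄─╬▲┄┄·█
╬┄─┄░░░·█
─█┄█┄╬╬·█
╬┄─┄┄···█
──┄░╬···█

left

·░─┄─█···
·───┄┄···
·░┄┄╬┄┄─·
·┄░┄╬┄┄┄·
·┄┄─▲┄┄┄·
·╬┄─┄░░░·
·─█┄█┄╬╬·
·╬┄─┄┄···
·──┄░╬···

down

·───┄┄···
·░┄┄╬┄┄─·
·┄░┄╬┄┄┄·
·┄┄─╬┄┄┄·
·╬┄─▲░░░·
·─█┄█┄╬╬·
·╬┄─┄┄╬··
·──┄░╬···
·········

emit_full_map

░─┄─█··
───┄┄··
░┄┄╬┄┄─
┄░┄╬┄┄┄
┄┄─╬┄┄┄
╬┄─▲░░░
─█┄█┄╬╬
╬┄─┄┄╬·
──┄░╬··

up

·░─┄─█···
·───┄┄···
·░┄┄╬┄┄─·
·┄░┄╬┄┄┄·
·┄┄─▲┄┄┄·
·╬┄─┄░░░·
·─█┄█┄╬╬·
·╬┄─┄┄╬··
·──┄░╬···

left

··░─┄─█··
··───┄┄··
··░┄┄╬┄┄─
··┄░┄╬┄┄┄
··┄┄▲╬┄┄┄
··╬┄─┄░░░
··─█┄█┄╬╬
··╬┄─┄┄╬·
··──┄░╬··

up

·········
··░─┄─█··
··───┄┄··
··░┄┄╬┄┄─
··┄░▲╬┄┄┄
··┄┄─╬┄┄┄
··╬┄─┄░░░
··─█┄█┄╬╬
··╬┄─┄┄╬·

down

··░─┄─█··
··───┄┄··
··░┄┄╬┄┄─
··┄░┄╬┄┄┄
··┄┄▲╬┄┄┄
··╬┄─┄░░░
··─█┄█┄╬╬
··╬┄─┄┄╬·
··──┄░╬··

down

··───┄┄··
··░┄┄╬┄┄─
··┄░┄╬┄┄┄
··┄┄─╬┄┄┄
··╬┄▲┄░░░
··─█┄█┄╬╬
··╬┄─┄┄╬·
··──┄░╬··
·········

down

··░┄┄╬┄┄─
··┄░┄╬┄┄┄
··┄┄─╬┄┄┄
··╬┄─┄░░░
··─█▲█┄╬╬
··╬┄─┄┄╬·
··──┄░╬··
·········
█████████

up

··───┄┄··
··░┄┄╬┄┄─
··┄░┄╬┄┄┄
··┄┄─╬┄┄┄
··╬┄▲┄░░░
··─█┄█┄╬╬
··╬┄─┄┄╬·
··──┄░╬··
·········

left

···───┄┄·
···░┄┄╬┄┄
··┄┄░┄╬┄┄
··┄┄┄─╬┄┄
··─╬▲─┄░░
··┄─█┄█┄╬
··─╬┄─┄┄╬
···──┄░╬·
·········

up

···░─┄─█·
···───┄┄·
··─░┄┄╬┄┄
··┄┄░┄╬┄┄
··┄┄▲─╬┄┄
··─╬┄─┄░░
··┄─█┄█┄╬
··─╬┄─┄┄╬
···──┄░╬·

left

····░─┄─█
····───┄┄
··┄─░┄┄╬┄
··█┄┄░┄╬┄
··─┄▲┄─╬┄
··┄─╬┄─┄░
··┄┄─█┄█┄
···─╬┄─┄┄
····──┄░╬

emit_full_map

··░─┄─█··
··───┄┄··
┄─░┄┄╬┄┄─
█┄┄░┄╬┄┄┄
─┄▲┄─╬┄┄┄
┄─╬┄─┄░░░
┄┄─█┄█┄╬╬
·─╬┄─┄┄╬·
··──┄░╬··

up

·········
····░─┄─█
··┄┄───┄┄
··┄─░┄┄╬┄
··█┄▲░┄╬┄
··─┄┄┄─╬┄
··┄─╬┄─┄░
··┄┄─█┄█┄
···─╬┄─┄┄

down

····░─┄─█
··┄┄───┄┄
··┄─░┄┄╬┄
··█┄┄░┄╬┄
··─┄▲┄─╬┄
··┄─╬┄─┄░
··┄┄─█┄█┄
···─╬┄─┄┄
····──┄░╬

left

·····░─┄─
···┄┄───┄
··┄┄─░┄┄╬
··┄█┄┄░┄╬
··░─▲┄┄─╬
··┄┄─╬┄─┄
··─┄┄─█┄█
····─╬┄─┄
·····──┄░

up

·········
·····░─┄─
··█┄┄───┄
··┄┄─░┄┄╬
··┄█▲┄░┄╬
··░─┄┄┄─╬
··┄┄─╬┄─┄
··─┄┄─█┄█
····─╬┄─┄

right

·········
····░─┄─█
·█┄┄───┄┄
·┄┄─░┄┄╬┄
·┄█┄▲░┄╬┄
·░─┄┄┄─╬┄
·┄┄─╬┄─┄░
·─┄┄─█┄█┄
···─╬┄─┄┄

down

····░─┄─█
·█┄┄───┄┄
·┄┄─░┄┄╬┄
·┄█┄┄░┄╬┄
·░─┄▲┄─╬┄
·┄┄─╬┄─┄░
·─┄┄─█┄█┄
···─╬┄─┄┄
····──┄░╬

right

···░─┄─█·
█┄┄───┄┄·
┄┄─░┄┄╬┄┄
┄█┄┄░┄╬┄┄
░─┄┄▲─╬┄┄
┄┄─╬┄─┄░░
─┄┄─█┄█┄╬
··─╬┄─┄┄╬
···──┄░╬·

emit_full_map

···░─┄─█··
█┄┄───┄┄··
┄┄─░┄┄╬┄┄─
┄█┄┄░┄╬┄┄┄
░─┄┄▲─╬┄┄┄
┄┄─╬┄─┄░░░
─┄┄─█┄█┄╬╬
··─╬┄─┄┄╬·
···──┄░╬··

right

··░─┄─█··
┄┄───┄┄··
┄─░┄┄╬┄┄─
█┄┄░┄╬┄┄┄
─┄┄┄▲╬┄┄┄
┄─╬┄─┄░░░
┄┄─█┄█┄╬╬
·─╬┄─┄┄╬·
··──┄░╬··

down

┄┄───┄┄··
┄─░┄┄╬┄┄─
█┄┄░┄╬┄┄┄
─┄┄┄─╬┄┄┄
┄─╬┄▲┄░░░
┄┄─█┄█┄╬╬
·─╬┄─┄┄╬·
··──┄░╬··
·········

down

┄─░┄┄╬┄┄─
█┄┄░┄╬┄┄┄
─┄┄┄─╬┄┄┄
┄─╬┄─┄░░░
┄┄─█▲█┄╬╬
·─╬┄─┄┄╬·
··──┄░╬··
·········
█████████

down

█┄┄░┄╬┄┄┄
─┄┄┄─╬┄┄┄
┄─╬┄─┄░░░
┄┄─█┄█┄╬╬
·─╬┄▲┄┄╬·
··──┄░╬··
··──┄┄█··
█████████
█████████

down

─┄┄┄─╬┄┄┄
┄─╬┄─┄░░░
┄┄─█┄█┄╬╬
·─╬┄─┄┄╬·
··──▲░╬··
··──┄┄█··
█████████
█████████
█████████

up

█┄┄░┄╬┄┄┄
─┄┄┄─╬┄┄┄
┄─╬┄─┄░░░
┄┄─█┄█┄╬╬
·─╬┄▲┄┄╬·
··──┄░╬··
··──┄┄█··
█████████
█████████

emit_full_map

···░─┄─█··
█┄┄───┄┄··
┄┄─░┄┄╬┄┄─
┄█┄┄░┄╬┄┄┄
░─┄┄┄─╬┄┄┄
┄┄─╬┄─┄░░░
─┄┄─█┄█┄╬╬
··─╬┄▲┄┄╬·
···──┄░╬··
···──┄┄█··


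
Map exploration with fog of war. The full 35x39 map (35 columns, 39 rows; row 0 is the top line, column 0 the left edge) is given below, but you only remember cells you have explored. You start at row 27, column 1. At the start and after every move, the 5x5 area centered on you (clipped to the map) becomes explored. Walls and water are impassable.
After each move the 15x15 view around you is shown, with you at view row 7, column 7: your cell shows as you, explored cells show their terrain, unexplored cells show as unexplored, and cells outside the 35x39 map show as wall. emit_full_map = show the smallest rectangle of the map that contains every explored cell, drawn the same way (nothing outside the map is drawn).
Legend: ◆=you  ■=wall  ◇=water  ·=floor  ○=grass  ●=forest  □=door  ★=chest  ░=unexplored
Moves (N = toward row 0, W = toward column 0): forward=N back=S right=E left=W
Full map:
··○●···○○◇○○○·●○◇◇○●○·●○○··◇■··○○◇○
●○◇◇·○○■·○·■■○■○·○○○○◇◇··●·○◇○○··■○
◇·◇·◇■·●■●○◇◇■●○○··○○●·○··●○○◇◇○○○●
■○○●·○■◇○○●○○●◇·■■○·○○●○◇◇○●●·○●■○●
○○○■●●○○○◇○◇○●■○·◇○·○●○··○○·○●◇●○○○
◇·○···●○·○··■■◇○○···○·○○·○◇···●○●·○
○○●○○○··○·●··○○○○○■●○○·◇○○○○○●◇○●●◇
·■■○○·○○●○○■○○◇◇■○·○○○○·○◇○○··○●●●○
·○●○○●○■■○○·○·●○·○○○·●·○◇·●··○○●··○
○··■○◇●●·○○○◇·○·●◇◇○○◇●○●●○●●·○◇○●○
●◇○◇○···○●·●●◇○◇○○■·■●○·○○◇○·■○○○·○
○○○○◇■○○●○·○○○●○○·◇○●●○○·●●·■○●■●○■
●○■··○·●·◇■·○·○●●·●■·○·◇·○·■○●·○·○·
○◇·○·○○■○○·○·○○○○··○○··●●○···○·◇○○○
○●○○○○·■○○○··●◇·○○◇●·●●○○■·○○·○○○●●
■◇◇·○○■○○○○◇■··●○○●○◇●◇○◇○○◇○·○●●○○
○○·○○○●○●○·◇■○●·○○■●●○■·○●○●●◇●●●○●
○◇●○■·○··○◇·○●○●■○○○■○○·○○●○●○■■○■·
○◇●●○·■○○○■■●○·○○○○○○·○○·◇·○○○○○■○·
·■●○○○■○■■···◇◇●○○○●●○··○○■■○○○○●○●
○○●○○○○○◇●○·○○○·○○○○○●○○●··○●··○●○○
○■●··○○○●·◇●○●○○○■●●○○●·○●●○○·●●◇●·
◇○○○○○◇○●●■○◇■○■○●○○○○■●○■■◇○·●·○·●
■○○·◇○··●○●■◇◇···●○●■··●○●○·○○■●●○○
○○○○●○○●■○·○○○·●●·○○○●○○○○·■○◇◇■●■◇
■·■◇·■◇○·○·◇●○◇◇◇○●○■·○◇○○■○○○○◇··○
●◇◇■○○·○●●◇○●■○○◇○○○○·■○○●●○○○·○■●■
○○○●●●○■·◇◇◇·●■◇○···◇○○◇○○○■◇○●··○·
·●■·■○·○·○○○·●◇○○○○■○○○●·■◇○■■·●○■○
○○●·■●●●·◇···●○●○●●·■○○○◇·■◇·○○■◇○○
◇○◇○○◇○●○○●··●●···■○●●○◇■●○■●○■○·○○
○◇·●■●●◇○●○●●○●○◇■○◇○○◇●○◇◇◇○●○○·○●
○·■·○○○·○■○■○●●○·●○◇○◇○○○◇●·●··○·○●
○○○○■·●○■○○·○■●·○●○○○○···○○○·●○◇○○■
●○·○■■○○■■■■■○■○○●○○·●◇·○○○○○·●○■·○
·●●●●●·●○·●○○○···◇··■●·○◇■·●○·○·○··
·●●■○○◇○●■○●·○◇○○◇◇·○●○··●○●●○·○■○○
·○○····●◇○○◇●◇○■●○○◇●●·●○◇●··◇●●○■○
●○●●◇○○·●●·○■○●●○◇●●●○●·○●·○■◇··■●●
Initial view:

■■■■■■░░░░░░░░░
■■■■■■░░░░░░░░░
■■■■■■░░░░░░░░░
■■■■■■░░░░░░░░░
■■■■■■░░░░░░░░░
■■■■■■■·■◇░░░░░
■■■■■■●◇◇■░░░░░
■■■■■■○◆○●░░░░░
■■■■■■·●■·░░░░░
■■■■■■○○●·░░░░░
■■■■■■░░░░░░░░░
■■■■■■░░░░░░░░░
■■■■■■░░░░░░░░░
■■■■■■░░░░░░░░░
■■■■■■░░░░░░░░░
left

■■■■■■■░░░░░░░░
■■■■■■■░░░░░░░░
■■■■■■■░░░░░░░░
■■■■■■■░░░░░░░░
■■■■■■■░░░░░░░░
■■■■■■■■·■◇░░░░
■■■■■■■●◇◇■░░░░
■■■■■■■◆○○●░░░░
■■■■■■■·●■·░░░░
■■■■■■■○○●·░░░░
■■■■■■■░░░░░░░░
■■■■■■■░░░░░░░░
■■■■■■■░░░░░░░░
■■■■■■■░░░░░░░░
■■■■■■■░░░░░░░░

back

■■■■■■■░░░░░░░░
■■■■■■■░░░░░░░░
■■■■■■■░░░░░░░░
■■■■■■■░░░░░░░░
■■■■■■■■·■◇░░░░
■■■■■■■●◇◇■░░░░
■■■■■■■○○○●░░░░
■■■■■■■◆●■·░░░░
■■■■■■■○○●·░░░░
■■■■■■■◇○◇░░░░░
■■■■■■■░░░░░░░░
■■■■■■■░░░░░░░░
■■■■■■■░░░░░░░░
■■■■■■■░░░░░░░░
■■■■■■■░░░░░░░░

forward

■■■■■■■░░░░░░░░
■■■■■■■░░░░░░░░
■■■■■■■░░░░░░░░
■■■■■■■░░░░░░░░
■■■■■■■░░░░░░░░
■■■■■■■■·■◇░░░░
■■■■■■■●◇◇■░░░░
■■■■■■■◆○○●░░░░
■■■■■■■·●■·░░░░
■■■■■■■○○●·░░░░
■■■■■■■◇○◇░░░░░
■■■■■■■░░░░░░░░
■■■■■■■░░░░░░░░
■■■■■■■░░░░░░░░
■■■■■■■░░░░░░░░

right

■■■■■■░░░░░░░░░
■■■■■■░░░░░░░░░
■■■■■■░░░░░░░░░
■■■■■■░░░░░░░░░
■■■■■■░░░░░░░░░
■■■■■■■·■◇░░░░░
■■■■■■●◇◇■░░░░░
■■■■■■○◆○●░░░░░
■■■■■■·●■·░░░░░
■■■■■■○○●·░░░░░
■■■■■■◇○◇░░░░░░
■■■■■■░░░░░░░░░
■■■■■■░░░░░░░░░
■■■■■■░░░░░░░░░
■■■■■■░░░░░░░░░

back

■■■■■■░░░░░░░░░
■■■■■■░░░░░░░░░
■■■■■■░░░░░░░░░
■■■■■■░░░░░░░░░
■■■■■■■·■◇░░░░░
■■■■■■●◇◇■░░░░░
■■■■■■○○○●░░░░░
■■■■■■·◆■·░░░░░
■■■■■■○○●·░░░░░
■■■■■■◇○◇○░░░░░
■■■■■■░░░░░░░░░
■■■■■■░░░░░░░░░
■■■■■■░░░░░░░░░
■■■■■■░░░░░░░░░
■■■■■■░░░░░░░░░

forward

■■■■■■░░░░░░░░░
■■■■■■░░░░░░░░░
■■■■■■░░░░░░░░░
■■■■■■░░░░░░░░░
■■■■■■░░░░░░░░░
■■■■■■■·■◇░░░░░
■■■■■■●◇◇■░░░░░
■■■■■■○◆○●░░░░░
■■■■■■·●■·░░░░░
■■■■■■○○●·░░░░░
■■■■■■◇○◇○░░░░░
■■■■■■░░░░░░░░░
■■■■■■░░░░░░░░░
■■■■■■░░░░░░░░░
■■■■■■░░░░░░░░░

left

■■■■■■■░░░░░░░░
■■■■■■■░░░░░░░░
■■■■■■■░░░░░░░░
■■■■■■■░░░░░░░░
■■■■■■■░░░░░░░░
■■■■■■■■·■◇░░░░
■■■■■■■●◇◇■░░░░
■■■■■■■◆○○●░░░░
■■■■■■■·●■·░░░░
■■■■■■■○○●·░░░░
■■■■■■■◇○◇○░░░░
■■■■■■■░░░░░░░░
■■■■■■■░░░░░░░░
■■■■■■■░░░░░░░░
■■■■■■■░░░░░░░░

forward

■■■■■■■░░░░░░░░
■■■■■■■░░░░░░░░
■■■■■■■░░░░░░░░
■■■■■■■░░░░░░░░
■■■■■■■░░░░░░░░
■■■■■■■○○○░░░░░
■■■■■■■■·■◇░░░░
■■■■■■■◆◇◇■░░░░
■■■■■■■○○○●░░░░
■■■■■■■·●■·░░░░
■■■■■■■○○●·░░░░
■■■■■■■◇○◇○░░░░
■■■■■■■░░░░░░░░
■■■■■■■░░░░░░░░
■■■■■■■░░░░░░░░

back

■■■■■■■░░░░░░░░
■■■■■■■░░░░░░░░
■■■■■■■░░░░░░░░
■■■■■■■░░░░░░░░
■■■■■■■○○○░░░░░
■■■■■■■■·■◇░░░░
■■■■■■■●◇◇■░░░░
■■■■■■■◆○○●░░░░
■■■■■■■·●■·░░░░
■■■■■■■○○●·░░░░
■■■■■■■◇○◇○░░░░
■■■■■■■░░░░░░░░
■■■■■■■░░░░░░░░
■■■■■■■░░░░░░░░
■■■■■■■░░░░░░░░

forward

■■■■■■■░░░░░░░░
■■■■■■■░░░░░░░░
■■■■■■■░░░░░░░░
■■■■■■■░░░░░░░░
■■■■■■■░░░░░░░░
■■■■■■■○○○░░░░░
■■■■■■■■·■◇░░░░
■■■■■■■◆◇◇■░░░░
■■■■■■■○○○●░░░░
■■■■■■■·●■·░░░░
■■■■■■■○○●·░░░░
■■■■■■■◇○◇○░░░░
■■■■■■■░░░░░░░░
■■■■■■■░░░░░░░░
■■■■■■■░░░░░░░░

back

■■■■■■■░░░░░░░░
■■■■■■■░░░░░░░░
■■■■■■■░░░░░░░░
■■■■■■■░░░░░░░░
■■■■■■■○○○░░░░░
■■■■■■■■·■◇░░░░
■■■■■■■●◇◇■░░░░
■■■■■■■◆○○●░░░░
■■■■■■■·●■·░░░░
■■■■■■■○○●·░░░░
■■■■■■■◇○◇○░░░░
■■■■■■■░░░░░░░░
■■■■■■■░░░░░░░░
■■■■■■■░░░░░░░░
■■■■■■■░░░░░░░░

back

■■■■■■■░░░░░░░░
■■■■■■■░░░░░░░░
■■■■■■■░░░░░░░░
■■■■■■■○○○░░░░░
■■■■■■■■·■◇░░░░
■■■■■■■●◇◇■░░░░
■■■■■■■○○○●░░░░
■■■■■■■◆●■·░░░░
■■■■■■■○○●·░░░░
■■■■■■■◇○◇○░░░░
■■■■■■■░░░░░░░░
■■■■■■■░░░░░░░░
■■■■■■■░░░░░░░░
■■■■■■■░░░░░░░░
■■■■■■■░░░░░░░░

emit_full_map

○○○░
■·■◇
●◇◇■
○○○●
◆●■·
○○●·
◇○◇○

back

■■■■■■■░░░░░░░░
■■■■■■■░░░░░░░░
■■■■■■■○○○░░░░░
■■■■■■■■·■◇░░░░
■■■■■■■●◇◇■░░░░
■■■■■■■○○○●░░░░
■■■■■■■·●■·░░░░
■■■■■■■◆○●·░░░░
■■■■■■■◇○◇○░░░░
■■■■■■■○◇·░░░░░
■■■■■■■░░░░░░░░
■■■■■■■░░░░░░░░
■■■■■■■░░░░░░░░
■■■■■■■░░░░░░░░
■■■■■■■░░░░░░░░

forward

■■■■■■■░░░░░░░░
■■■■■■■░░░░░░░░
■■■■■■■░░░░░░░░
■■■■■■■○○○░░░░░
■■■■■■■■·■◇░░░░
■■■■■■■●◇◇■░░░░
■■■■■■■○○○●░░░░
■■■■■■■◆●■·░░░░
■■■■■■■○○●·░░░░
■■■■■■■◇○◇○░░░░
■■■■■■■○◇·░░░░░
■■■■■■■░░░░░░░░
■■■■■■■░░░░░░░░
■■■■■■■░░░░░░░░
■■■■■■■░░░░░░░░

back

■■■■■■■░░░░░░░░
■■■■■■■░░░░░░░░
■■■■■■■○○○░░░░░
■■■■■■■■·■◇░░░░
■■■■■■■●◇◇■░░░░
■■■■■■■○○○●░░░░
■■■■■■■·●■·░░░░
■■■■■■■◆○●·░░░░
■■■■■■■◇○◇○░░░░
■■■■■■■○◇·░░░░░
■■■■■■■░░░░░░░░
■■■■■■■░░░░░░░░
■■■■■■■░░░░░░░░
■■■■■■■░░░░░░░░
■■■■■■■░░░░░░░░

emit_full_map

○○○░
■·■◇
●◇◇■
○○○●
·●■·
◆○●·
◇○◇○
○◇·░


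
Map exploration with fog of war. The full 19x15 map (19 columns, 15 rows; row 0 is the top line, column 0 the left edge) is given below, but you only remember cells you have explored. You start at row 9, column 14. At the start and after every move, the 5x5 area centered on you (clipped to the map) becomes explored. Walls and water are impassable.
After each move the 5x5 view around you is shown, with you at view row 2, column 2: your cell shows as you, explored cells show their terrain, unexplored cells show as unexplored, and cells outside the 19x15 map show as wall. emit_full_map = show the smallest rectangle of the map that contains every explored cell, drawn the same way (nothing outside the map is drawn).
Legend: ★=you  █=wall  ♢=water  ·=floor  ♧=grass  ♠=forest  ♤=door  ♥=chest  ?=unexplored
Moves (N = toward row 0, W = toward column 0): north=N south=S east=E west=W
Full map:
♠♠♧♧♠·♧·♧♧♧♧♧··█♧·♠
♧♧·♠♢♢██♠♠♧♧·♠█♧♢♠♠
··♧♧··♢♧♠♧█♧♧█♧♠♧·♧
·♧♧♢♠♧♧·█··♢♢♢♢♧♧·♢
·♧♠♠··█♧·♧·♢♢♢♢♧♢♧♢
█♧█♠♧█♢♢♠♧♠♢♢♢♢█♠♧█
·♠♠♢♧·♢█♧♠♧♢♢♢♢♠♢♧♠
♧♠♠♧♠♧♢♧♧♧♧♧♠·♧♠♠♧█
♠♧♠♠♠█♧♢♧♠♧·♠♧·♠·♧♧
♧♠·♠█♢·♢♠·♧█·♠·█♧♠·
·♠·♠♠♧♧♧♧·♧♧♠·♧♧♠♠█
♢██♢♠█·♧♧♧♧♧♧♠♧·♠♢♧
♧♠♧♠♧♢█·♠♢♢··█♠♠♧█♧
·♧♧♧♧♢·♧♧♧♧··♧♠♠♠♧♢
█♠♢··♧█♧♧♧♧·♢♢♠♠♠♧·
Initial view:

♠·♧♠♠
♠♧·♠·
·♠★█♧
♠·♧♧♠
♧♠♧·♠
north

♢♢♢♠♢
♠·♧♠♠
♠♧★♠·
·♠·█♧
♠·♧♧♠

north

♢♢♢█♠
♢♢♢♠♢
♠·★♠♠
♠♧·♠·
·♠·█♧

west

♢♢♢♢█
♢♢♢♢♠
♧♠★♧♠
·♠♧·♠
█·♠·█

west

♠♢♢♢♢
♧♢♢♢♢
♧♧★·♧
♧·♠♧·
♧█·♠·

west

♧♠♢♢♢
♠♧♢♢♢
♧♧★♠·
♠♧·♠♧
·♧█·♠

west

♠♧♠♢♢
♧♠♧♢♢
♧♧★♧♠
♧♠♧·♠
♠·♧█·

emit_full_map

♠♧♠♢♢♢♢█♠
♧♠♧♢♢♢♢♠♢
♧♧★♧♠·♧♠♠
♧♠♧·♠♧·♠·
♠·♧█·♠·█♧
????♠·♧♧♠
????♧♠♧·♠

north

·♧·♢♢
♠♧♠♢♢
♧♠★♢♢
♧♧♧♧♠
♧♠♧·♠

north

█··♢♢
·♧·♢♢
♠♧★♢♢
♧♠♧♢♢
♧♧♧♧♠

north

♠♧█♧♧
█··♢♢
·♧★♢♢
♠♧♠♢♢
♧♠♧♢♢

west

♧♠♧█♧
·█··♢
♧·★·♢
♢♠♧♠♢
█♧♠♧♢

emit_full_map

♧♠♧█♧♧????
·█··♢♢????
♧·★·♢♢????
♢♠♧♠♢♢♢♢█♠
█♧♠♧♢♢♢♢♠♢
?♧♧♧♧♠·♧♠♠
?♧♠♧·♠♧·♠·
?♠·♧█·♠·█♧
?????♠·♧♧♠
?????♧♠♧·♠


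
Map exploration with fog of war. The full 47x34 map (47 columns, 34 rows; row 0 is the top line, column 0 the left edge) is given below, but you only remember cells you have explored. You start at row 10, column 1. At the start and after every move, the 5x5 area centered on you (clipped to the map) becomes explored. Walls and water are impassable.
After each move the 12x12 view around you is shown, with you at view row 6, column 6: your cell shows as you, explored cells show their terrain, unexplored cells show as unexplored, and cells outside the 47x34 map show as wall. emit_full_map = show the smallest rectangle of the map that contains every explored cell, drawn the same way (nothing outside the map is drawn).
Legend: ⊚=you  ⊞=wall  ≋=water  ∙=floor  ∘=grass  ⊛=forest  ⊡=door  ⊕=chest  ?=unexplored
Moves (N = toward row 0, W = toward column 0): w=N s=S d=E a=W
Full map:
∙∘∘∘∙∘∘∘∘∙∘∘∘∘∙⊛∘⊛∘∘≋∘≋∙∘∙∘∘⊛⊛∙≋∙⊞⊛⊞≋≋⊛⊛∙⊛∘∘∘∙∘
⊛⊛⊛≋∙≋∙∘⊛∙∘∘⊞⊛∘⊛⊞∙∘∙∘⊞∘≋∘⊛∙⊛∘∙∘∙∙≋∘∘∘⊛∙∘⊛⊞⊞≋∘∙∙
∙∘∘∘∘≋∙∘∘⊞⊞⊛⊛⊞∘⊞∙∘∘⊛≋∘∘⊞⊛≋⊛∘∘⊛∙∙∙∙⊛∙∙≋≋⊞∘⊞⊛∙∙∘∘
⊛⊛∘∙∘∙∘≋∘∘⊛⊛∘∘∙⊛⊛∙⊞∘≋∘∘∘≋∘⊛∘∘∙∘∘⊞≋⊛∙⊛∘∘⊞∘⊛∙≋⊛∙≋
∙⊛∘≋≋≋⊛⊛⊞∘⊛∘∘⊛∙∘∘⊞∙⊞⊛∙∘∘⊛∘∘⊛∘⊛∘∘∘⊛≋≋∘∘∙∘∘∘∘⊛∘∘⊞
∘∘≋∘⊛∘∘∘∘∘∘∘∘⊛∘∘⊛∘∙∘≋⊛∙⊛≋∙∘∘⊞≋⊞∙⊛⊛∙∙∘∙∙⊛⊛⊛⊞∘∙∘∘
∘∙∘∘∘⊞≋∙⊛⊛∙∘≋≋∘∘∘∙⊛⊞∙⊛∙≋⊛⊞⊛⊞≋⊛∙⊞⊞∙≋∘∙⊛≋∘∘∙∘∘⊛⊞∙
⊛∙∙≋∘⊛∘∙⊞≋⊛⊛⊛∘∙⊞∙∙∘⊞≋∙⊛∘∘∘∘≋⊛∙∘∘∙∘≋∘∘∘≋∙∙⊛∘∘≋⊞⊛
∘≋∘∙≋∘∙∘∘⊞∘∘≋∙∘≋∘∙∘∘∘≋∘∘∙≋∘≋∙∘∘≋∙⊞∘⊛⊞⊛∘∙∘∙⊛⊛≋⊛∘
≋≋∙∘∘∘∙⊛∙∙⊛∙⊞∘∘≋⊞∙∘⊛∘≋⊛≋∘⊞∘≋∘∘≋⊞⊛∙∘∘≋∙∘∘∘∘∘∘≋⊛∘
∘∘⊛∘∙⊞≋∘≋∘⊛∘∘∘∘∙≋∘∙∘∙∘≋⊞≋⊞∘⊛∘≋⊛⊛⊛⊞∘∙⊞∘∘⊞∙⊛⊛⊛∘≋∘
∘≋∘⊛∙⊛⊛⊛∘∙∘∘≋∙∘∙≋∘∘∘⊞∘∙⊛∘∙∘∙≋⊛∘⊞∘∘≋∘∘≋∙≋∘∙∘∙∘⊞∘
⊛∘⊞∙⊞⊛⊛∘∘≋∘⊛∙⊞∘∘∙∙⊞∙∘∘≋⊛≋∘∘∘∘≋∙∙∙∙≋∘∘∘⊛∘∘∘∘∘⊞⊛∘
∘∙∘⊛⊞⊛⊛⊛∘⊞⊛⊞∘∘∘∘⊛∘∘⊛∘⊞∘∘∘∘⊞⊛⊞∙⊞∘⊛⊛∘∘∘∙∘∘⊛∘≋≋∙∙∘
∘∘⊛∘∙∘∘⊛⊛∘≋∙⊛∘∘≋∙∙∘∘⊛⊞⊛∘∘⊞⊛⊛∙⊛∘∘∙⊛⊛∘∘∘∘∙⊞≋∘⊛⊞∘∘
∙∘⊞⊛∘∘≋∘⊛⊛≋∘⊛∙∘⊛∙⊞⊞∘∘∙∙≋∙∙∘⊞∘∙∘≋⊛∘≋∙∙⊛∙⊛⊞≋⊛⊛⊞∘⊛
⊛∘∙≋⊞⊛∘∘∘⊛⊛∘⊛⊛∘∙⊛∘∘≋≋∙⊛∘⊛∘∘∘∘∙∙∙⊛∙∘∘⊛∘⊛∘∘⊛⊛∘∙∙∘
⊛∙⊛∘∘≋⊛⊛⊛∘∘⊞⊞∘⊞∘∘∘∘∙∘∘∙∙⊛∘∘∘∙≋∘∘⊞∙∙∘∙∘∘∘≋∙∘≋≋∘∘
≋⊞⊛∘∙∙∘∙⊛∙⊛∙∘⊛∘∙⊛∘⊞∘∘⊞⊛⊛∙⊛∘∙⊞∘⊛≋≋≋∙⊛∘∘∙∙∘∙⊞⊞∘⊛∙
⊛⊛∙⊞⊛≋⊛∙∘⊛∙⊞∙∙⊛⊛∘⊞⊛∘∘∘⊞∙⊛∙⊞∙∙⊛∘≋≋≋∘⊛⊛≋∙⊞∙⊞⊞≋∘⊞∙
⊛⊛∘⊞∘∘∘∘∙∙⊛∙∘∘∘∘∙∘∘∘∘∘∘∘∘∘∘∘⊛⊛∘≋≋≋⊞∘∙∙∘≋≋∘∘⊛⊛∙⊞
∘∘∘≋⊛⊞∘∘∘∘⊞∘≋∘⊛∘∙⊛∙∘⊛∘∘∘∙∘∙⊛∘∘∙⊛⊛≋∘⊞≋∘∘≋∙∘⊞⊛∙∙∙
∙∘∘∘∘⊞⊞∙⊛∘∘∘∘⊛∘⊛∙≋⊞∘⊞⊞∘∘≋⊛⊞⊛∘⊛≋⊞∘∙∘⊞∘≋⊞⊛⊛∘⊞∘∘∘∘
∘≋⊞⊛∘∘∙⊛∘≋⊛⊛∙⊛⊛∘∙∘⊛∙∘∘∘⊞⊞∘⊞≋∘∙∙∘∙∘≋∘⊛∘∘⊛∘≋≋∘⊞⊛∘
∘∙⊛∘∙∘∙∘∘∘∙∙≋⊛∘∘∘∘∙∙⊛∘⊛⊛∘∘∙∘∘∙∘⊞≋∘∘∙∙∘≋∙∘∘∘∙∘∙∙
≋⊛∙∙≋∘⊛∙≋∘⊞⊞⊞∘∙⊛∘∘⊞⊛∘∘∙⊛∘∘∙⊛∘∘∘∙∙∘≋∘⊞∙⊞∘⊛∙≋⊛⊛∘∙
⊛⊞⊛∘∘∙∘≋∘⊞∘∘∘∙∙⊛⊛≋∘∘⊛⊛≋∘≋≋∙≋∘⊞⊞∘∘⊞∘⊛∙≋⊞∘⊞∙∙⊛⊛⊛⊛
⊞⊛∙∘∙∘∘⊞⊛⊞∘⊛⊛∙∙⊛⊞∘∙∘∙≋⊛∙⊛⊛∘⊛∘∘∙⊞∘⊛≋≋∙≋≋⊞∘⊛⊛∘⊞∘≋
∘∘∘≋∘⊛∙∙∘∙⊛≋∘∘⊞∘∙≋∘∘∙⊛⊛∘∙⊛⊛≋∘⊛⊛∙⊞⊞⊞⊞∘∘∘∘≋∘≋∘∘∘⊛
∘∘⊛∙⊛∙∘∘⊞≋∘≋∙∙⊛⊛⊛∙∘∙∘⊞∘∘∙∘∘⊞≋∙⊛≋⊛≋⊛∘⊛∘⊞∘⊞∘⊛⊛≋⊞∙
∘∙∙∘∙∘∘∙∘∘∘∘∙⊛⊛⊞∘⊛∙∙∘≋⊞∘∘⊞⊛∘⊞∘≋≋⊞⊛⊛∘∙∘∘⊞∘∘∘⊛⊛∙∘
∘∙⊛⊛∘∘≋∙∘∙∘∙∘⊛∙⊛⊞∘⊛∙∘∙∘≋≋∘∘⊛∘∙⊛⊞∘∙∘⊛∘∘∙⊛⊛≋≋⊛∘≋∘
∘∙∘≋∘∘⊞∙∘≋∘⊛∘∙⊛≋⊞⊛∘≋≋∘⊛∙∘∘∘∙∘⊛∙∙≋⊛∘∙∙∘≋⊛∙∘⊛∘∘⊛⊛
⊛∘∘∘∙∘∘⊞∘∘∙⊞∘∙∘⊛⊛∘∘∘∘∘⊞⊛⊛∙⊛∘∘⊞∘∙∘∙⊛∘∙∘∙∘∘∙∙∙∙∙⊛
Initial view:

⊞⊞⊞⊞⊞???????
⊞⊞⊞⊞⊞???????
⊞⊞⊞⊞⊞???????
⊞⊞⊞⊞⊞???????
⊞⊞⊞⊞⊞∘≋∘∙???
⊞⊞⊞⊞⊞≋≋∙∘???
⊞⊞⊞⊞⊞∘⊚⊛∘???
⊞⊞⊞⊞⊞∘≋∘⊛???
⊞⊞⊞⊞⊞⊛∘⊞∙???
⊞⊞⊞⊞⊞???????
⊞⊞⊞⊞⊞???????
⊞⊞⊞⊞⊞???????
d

⊞⊞⊞⊞????????
⊞⊞⊞⊞????????
⊞⊞⊞⊞????????
⊞⊞⊞⊞????????
⊞⊞⊞⊞∘≋∘∙≋???
⊞⊞⊞⊞≋≋∙∘∘???
⊞⊞⊞⊞∘∘⊚∘∙???
⊞⊞⊞⊞∘≋∘⊛∙???
⊞⊞⊞⊞⊛∘⊞∙⊞???
⊞⊞⊞⊞????????
⊞⊞⊞⊞????????
⊞⊞⊞⊞????????

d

⊞⊞⊞?????????
⊞⊞⊞?????????
⊞⊞⊞?????????
⊞⊞⊞?????????
⊞⊞⊞∘≋∘∙≋∘???
⊞⊞⊞≋≋∙∘∘∘???
⊞⊞⊞∘∘⊛⊚∙⊞???
⊞⊞⊞∘≋∘⊛∙⊛???
⊞⊞⊞⊛∘⊞∙⊞⊛???
⊞⊞⊞?????????
⊞⊞⊞?????????
⊞⊞⊞?????????

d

⊞⊞??????????
⊞⊞??????????
⊞⊞??????????
⊞⊞??????????
⊞⊞∘≋∘∙≋∘∙???
⊞⊞≋≋∙∘∘∘∙???
⊞⊞∘∘⊛∘⊚⊞≋???
⊞⊞∘≋∘⊛∙⊛⊛???
⊞⊞⊛∘⊞∙⊞⊛⊛???
⊞⊞??????????
⊞⊞??????????
⊞⊞??????????

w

⊞⊞??????????
⊞⊞??????????
⊞⊞??????????
⊞⊞??????????
⊞⊞??∙≋∘⊛∘???
⊞⊞∘≋∘∙≋∘∙???
⊞⊞≋≋∙∘⊚∘∙???
⊞⊞∘∘⊛∘∙⊞≋???
⊞⊞∘≋∘⊛∙⊛⊛???
⊞⊞⊛∘⊞∙⊞⊛⊛???
⊞⊞??????????
⊞⊞??????????

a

⊞⊞⊞?????????
⊞⊞⊞?????????
⊞⊞⊞?????????
⊞⊞⊞?????????
⊞⊞⊞?∙∙≋∘⊛∘??
⊞⊞⊞∘≋∘∙≋∘∙??
⊞⊞⊞≋≋∙⊚∘∘∙??
⊞⊞⊞∘∘⊛∘∙⊞≋??
⊞⊞⊞∘≋∘⊛∙⊛⊛??
⊞⊞⊞⊛∘⊞∙⊞⊛⊛??
⊞⊞⊞?????????
⊞⊞⊞?????????

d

⊞⊞??????????
⊞⊞??????????
⊞⊞??????????
⊞⊞??????????
⊞⊞?∙∙≋∘⊛∘???
⊞⊞∘≋∘∙≋∘∙???
⊞⊞≋≋∙∘⊚∘∙???
⊞⊞∘∘⊛∘∙⊞≋???
⊞⊞∘≋∘⊛∙⊛⊛???
⊞⊞⊛∘⊞∙⊞⊛⊛???
⊞⊞??????????
⊞⊞??????????

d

⊞???????????
⊞???????????
⊞???????????
⊞???????????
⊞?∙∙≋∘⊛∘∙???
⊞∘≋∘∙≋∘∙∘???
⊞≋≋∙∘∘⊚∙⊛???
⊞∘∘⊛∘∙⊞≋∘???
⊞∘≋∘⊛∙⊛⊛⊛???
⊞⊛∘⊞∙⊞⊛⊛????
⊞???????????
⊞???????????

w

⊞???????????
⊞???????????
⊞???????????
⊞???????????
⊞???∘∘⊞≋∙???
⊞?∙∙≋∘⊛∘∙???
⊞∘≋∘∙≋⊚∙∘???
⊞≋≋∙∘∘∘∙⊛???
⊞∘∘⊛∘∙⊞≋∘???
⊞∘≋∘⊛∙⊛⊛⊛???
⊞⊛∘⊞∙⊞⊛⊛????
⊞???????????

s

⊞???????????
⊞???????????
⊞???????????
⊞???∘∘⊞≋∙???
⊞?∙∙≋∘⊛∘∙???
⊞∘≋∘∙≋∘∙∘???
⊞≋≋∙∘∘⊚∙⊛???
⊞∘∘⊛∘∙⊞≋∘???
⊞∘≋∘⊛∙⊛⊛⊛???
⊞⊛∘⊞∙⊞⊛⊛????
⊞???????????
⊞???????????

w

⊞???????????
⊞???????????
⊞???????????
⊞???????????
⊞???∘∘⊞≋∙???
⊞?∙∙≋∘⊛∘∙???
⊞∘≋∘∙≋⊚∙∘???
⊞≋≋∙∘∘∘∙⊛???
⊞∘∘⊛∘∙⊞≋∘???
⊞∘≋∘⊛∙⊛⊛⊛???
⊞⊛∘⊞∙⊞⊛⊛????
⊞???????????

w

⊞???????????
⊞???????????
⊞???????????
⊞???????????
⊞???∘⊛∘∘∘???
⊞???∘∘⊞≋∙???
⊞?∙∙≋∘⊚∘∙???
⊞∘≋∘∙≋∘∙∘???
⊞≋≋∙∘∘∘∙⊛???
⊞∘∘⊛∘∙⊞≋∘???
⊞∘≋∘⊛∙⊛⊛⊛???
⊞⊛∘⊞∙⊞⊛⊛????

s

⊞???????????
⊞???????????
⊞???????????
⊞???∘⊛∘∘∘???
⊞???∘∘⊞≋∙???
⊞?∙∙≋∘⊛∘∙???
⊞∘≋∘∙≋⊚∙∘???
⊞≋≋∙∘∘∘∙⊛???
⊞∘∘⊛∘∙⊞≋∘???
⊞∘≋∘⊛∙⊛⊛⊛???
⊞⊛∘⊞∙⊞⊛⊛????
⊞???????????

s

⊞???????????
⊞???????????
⊞???∘⊛∘∘∘???
⊞???∘∘⊞≋∙???
⊞?∙∙≋∘⊛∘∙???
⊞∘≋∘∙≋∘∙∘???
⊞≋≋∙∘∘⊚∙⊛???
⊞∘∘⊛∘∙⊞≋∘???
⊞∘≋∘⊛∙⊛⊛⊛???
⊞⊛∘⊞∙⊞⊛⊛????
⊞???????????
⊞???????????

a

⊞⊞??????????
⊞⊞??????????
⊞⊞???∘⊛∘∘∘??
⊞⊞???∘∘⊞≋∙??
⊞⊞?∙∙≋∘⊛∘∙??
⊞⊞∘≋∘∙≋∘∙∘??
⊞⊞≋≋∙∘⊚∘∙⊛??
⊞⊞∘∘⊛∘∙⊞≋∘??
⊞⊞∘≋∘⊛∙⊛⊛⊛??
⊞⊞⊛∘⊞∙⊞⊛⊛???
⊞⊞??????????
⊞⊞??????????

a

⊞⊞⊞?????????
⊞⊞⊞?????????
⊞⊞⊞???∘⊛∘∘∘?
⊞⊞⊞???∘∘⊞≋∙?
⊞⊞⊞?∙∙≋∘⊛∘∙?
⊞⊞⊞∘≋∘∙≋∘∙∘?
⊞⊞⊞≋≋∙⊚∘∘∙⊛?
⊞⊞⊞∘∘⊛∘∙⊞≋∘?
⊞⊞⊞∘≋∘⊛∙⊛⊛⊛?
⊞⊞⊞⊛∘⊞∙⊞⊛⊛??
⊞⊞⊞?????????
⊞⊞⊞?????????

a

⊞⊞⊞⊞????????
⊞⊞⊞⊞????????
⊞⊞⊞⊞???∘⊛∘∘∘
⊞⊞⊞⊞???∘∘⊞≋∙
⊞⊞⊞⊞⊛∙∙≋∘⊛∘∙
⊞⊞⊞⊞∘≋∘∙≋∘∙∘
⊞⊞⊞⊞≋≋⊚∘∘∘∙⊛
⊞⊞⊞⊞∘∘⊛∘∙⊞≋∘
⊞⊞⊞⊞∘≋∘⊛∙⊛⊛⊛
⊞⊞⊞⊞⊛∘⊞∙⊞⊛⊛?
⊞⊞⊞⊞????????
⊞⊞⊞⊞????????

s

⊞⊞⊞⊞????????
⊞⊞⊞⊞???∘⊛∘∘∘
⊞⊞⊞⊞???∘∘⊞≋∙
⊞⊞⊞⊞⊛∙∙≋∘⊛∘∙
⊞⊞⊞⊞∘≋∘∙≋∘∙∘
⊞⊞⊞⊞≋≋∙∘∘∘∙⊛
⊞⊞⊞⊞∘∘⊚∘∙⊞≋∘
⊞⊞⊞⊞∘≋∘⊛∙⊛⊛⊛
⊞⊞⊞⊞⊛∘⊞∙⊞⊛⊛?
⊞⊞⊞⊞????????
⊞⊞⊞⊞????????
⊞⊞⊞⊞????????

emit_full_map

???∘⊛∘∘∘
???∘∘⊞≋∙
⊛∙∙≋∘⊛∘∙
∘≋∘∙≋∘∙∘
≋≋∙∘∘∘∙⊛
∘∘⊚∘∙⊞≋∘
∘≋∘⊛∙⊛⊛⊛
⊛∘⊞∙⊞⊛⊛?

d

⊞⊞⊞?????????
⊞⊞⊞???∘⊛∘∘∘?
⊞⊞⊞???∘∘⊞≋∙?
⊞⊞⊞⊛∙∙≋∘⊛∘∙?
⊞⊞⊞∘≋∘∙≋∘∙∘?
⊞⊞⊞≋≋∙∘∘∘∙⊛?
⊞⊞⊞∘∘⊛⊚∙⊞≋∘?
⊞⊞⊞∘≋∘⊛∙⊛⊛⊛?
⊞⊞⊞⊛∘⊞∙⊞⊛⊛??
⊞⊞⊞?????????
⊞⊞⊞?????????
⊞⊞⊞?????????

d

⊞⊞??????????
⊞⊞???∘⊛∘∘∘??
⊞⊞???∘∘⊞≋∙??
⊞⊞⊛∙∙≋∘⊛∘∙??
⊞⊞∘≋∘∙≋∘∙∘??
⊞⊞≋≋∙∘∘∘∙⊛??
⊞⊞∘∘⊛∘⊚⊞≋∘??
⊞⊞∘≋∘⊛∙⊛⊛⊛??
⊞⊞⊛∘⊞∙⊞⊛⊛???
⊞⊞??????????
⊞⊞??????????
⊞⊞??????????

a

⊞⊞⊞?????????
⊞⊞⊞???∘⊛∘∘∘?
⊞⊞⊞???∘∘⊞≋∙?
⊞⊞⊞⊛∙∙≋∘⊛∘∙?
⊞⊞⊞∘≋∘∙≋∘∙∘?
⊞⊞⊞≋≋∙∘∘∘∙⊛?
⊞⊞⊞∘∘⊛⊚∙⊞≋∘?
⊞⊞⊞∘≋∘⊛∙⊛⊛⊛?
⊞⊞⊞⊛∘⊞∙⊞⊛⊛??
⊞⊞⊞?????????
⊞⊞⊞?????????
⊞⊞⊞?????????

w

⊞⊞⊞?????????
⊞⊞⊞?????????
⊞⊞⊞???∘⊛∘∘∘?
⊞⊞⊞???∘∘⊞≋∙?
⊞⊞⊞⊛∙∙≋∘⊛∘∙?
⊞⊞⊞∘≋∘∙≋∘∙∘?
⊞⊞⊞≋≋∙⊚∘∘∙⊛?
⊞⊞⊞∘∘⊛∘∙⊞≋∘?
⊞⊞⊞∘≋∘⊛∙⊛⊛⊛?
⊞⊞⊞⊛∘⊞∙⊞⊛⊛??
⊞⊞⊞?????????
⊞⊞⊞?????????
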